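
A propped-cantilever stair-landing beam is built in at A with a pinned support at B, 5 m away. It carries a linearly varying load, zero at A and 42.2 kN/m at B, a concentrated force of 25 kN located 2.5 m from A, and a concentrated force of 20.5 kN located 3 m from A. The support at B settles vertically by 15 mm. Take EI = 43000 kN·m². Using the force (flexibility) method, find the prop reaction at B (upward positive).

Remove the prop at B; the released (primary) structure is a cantilever built in at A.
Free-end deflection of the primary structure under the applied loading (downward +):
  triangular load, peak 42.2 at the free end: 11w₀L⁴/(120EI) = 2418/EI
  point load 25 at a = 2.5: Pa²(3L − a)/(6EI) = 325.5/EI
  point load 20.5 at a = 3: Pa²(3L − a)/(6EI) = 369/EI
  δ_0 = 3112/EI
Tip deflection under a unit load at B: L³/(3EI) = 41.67/EI.
With EI = 43000 kN·m²: δ_0 = 0.072377 m and δ_{BB} = 0.000969 m/kN.
Compatibility — the beam at B must follow the support down by 0.015 m: δ_0 − R_B·δ_{BB} = 0.015, so R_B = (0.072377 − 0.015)/0.000969 = 59.21 kN.

R_B = 59.21 kN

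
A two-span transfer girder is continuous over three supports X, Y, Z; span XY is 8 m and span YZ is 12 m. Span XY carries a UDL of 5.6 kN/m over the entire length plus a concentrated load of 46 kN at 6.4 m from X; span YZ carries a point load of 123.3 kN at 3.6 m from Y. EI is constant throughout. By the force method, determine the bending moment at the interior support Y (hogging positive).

M_Y = 197.6 kN·m

Insert a hinge at Y; M_Y is the redundant, and each span becomes simply supported.
End slopes at the hinge Y, treating each span as simply supported:
  span XY: UDL 5.6: wL³/(24EI) = 119.5/EI
  span XY: point load 46 at a = 6.4: Pab(L + a)/(6LEI) = 141.3/EI
  span YZ: point load 123.3 at a = 3.6: Pab(L + b)/(6LEI) = 1056/EI
  relative rotation θ_0 = (260.8 + 1056)/EI = 1317/EI
A unit hogging moment at Y produces rotation L₁/(3EI) + L₂/(3EI) = 6.667/EI.
Compatibility: M_Y·(L₁+L₂)/(3EI) = θ_0, giving M_Y = 197.6 kN·m (hogging).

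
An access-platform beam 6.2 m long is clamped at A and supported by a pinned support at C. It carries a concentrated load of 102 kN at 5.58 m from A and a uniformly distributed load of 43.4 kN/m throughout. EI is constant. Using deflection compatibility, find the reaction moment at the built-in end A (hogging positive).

Choose R_C as the redundant. The primary structure is the cantilever fixed at A.
Primary-structure tip deflection at C by superposition:
  point load 102 at a = 5.58: Pa²(3L − a)/(6EI) = 6892/EI
  UDL 43.4: wL⁴/(8EI) = 8016/EI
  δ_0 = 14908/EI
Flexibility coefficient — unit upward force at C: δ_{CC} = L³/(3EI) = 79.44/EI.
Compatibility at C: δ_0 − R_C·δ_{CC} = 0, so R_C = 14908/79.44 = 187.7 kN.
Moment equilibrium about A: M_A = Σ(load moments about A) − R_C·L = 1403 − 187.7×6.2 = 239.8 kN·m.

M_A = 239.8 kN·m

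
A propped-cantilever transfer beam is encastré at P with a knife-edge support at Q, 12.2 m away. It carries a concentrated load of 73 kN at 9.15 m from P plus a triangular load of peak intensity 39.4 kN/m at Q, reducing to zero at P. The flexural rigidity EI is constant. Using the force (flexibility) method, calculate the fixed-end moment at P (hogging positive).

Take the reaction at Q as the redundant and release it; the primary structure is a cantilever fixed at P.
Downward deflection at the released point Q due to the loads:
  point load 73 at a = 9.15: Pa²(3L − a)/(6EI) = 27961/EI
  triangular load, peak 39.4 at the free end: 11w₀L⁴/(120EI) = 80010/EI
  δ_0 = 107972/EI
Tip deflection under a unit load at Q: L³/(3EI) = 605.3/EI.
Compatibility at Q: δ_0 − R_Q·δ_{QQ} = 0, so R_Q = 107972/605.3 = 178.4 kN.
Moment equilibrium about P: M_P = Σ(load moments about P) − R_Q·L = 2623 − 178.4×12.2 = 446.5 kN·m.

M_P = 446.5 kN·m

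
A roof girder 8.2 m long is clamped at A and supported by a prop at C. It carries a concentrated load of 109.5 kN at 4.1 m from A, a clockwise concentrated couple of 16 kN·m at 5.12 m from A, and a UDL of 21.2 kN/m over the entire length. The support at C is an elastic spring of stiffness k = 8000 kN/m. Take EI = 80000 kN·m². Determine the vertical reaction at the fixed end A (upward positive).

Take the reaction at C as the redundant and release it; the primary structure is a cantilever fixed at A.
Downward deflection at the released point C due to the loads:
  point load 109.5 at a = 4.1: Pa²(3L − a)/(6EI) = 6289/EI
  clockwise couple 16 at a = 5.12: M₀a(2L − a)/(2EI) = 462/EI
  UDL 21.2: wL⁴/(8EI) = 11981/EI
  δ_0 = 18732/EI
Flexibility coefficient — unit upward force at C: δ_{CC} = L³/(3EI) = 183.8/EI.
With EI = 80000 kN·m²: δ_0 = 0.23415 m and δ_{CC} = 0.002297 m/kN.
Compatibility — the spring shortens by R_C/k under the reaction it provides: δ_0 − R_C·δ_{CC} = R_C/k. With 1/k = 0.000125 m/kN, R_C = δ_0 / (δ_{CC} + 1/k) = 0.23415 / (0.002297 + 0.000125) = 96.66 kN.
Vertical equilibrium: R_A = ΣP − R_C = 283.3 − 96.66 = 186.7 kN.

R_A = 186.7 kN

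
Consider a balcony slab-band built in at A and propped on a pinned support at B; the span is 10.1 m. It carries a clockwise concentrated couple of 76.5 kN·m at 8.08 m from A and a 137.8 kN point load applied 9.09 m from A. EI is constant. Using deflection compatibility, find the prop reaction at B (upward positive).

Release the roller at B. Primary structure: cantilever fixed at A.
Deflection at B on the released cantilever, summing each load's contribution:
  clockwise couple 76.5 at a = 8.08: M₀a(2L − a)/(2EI) = 3746/EI
  point load 137.8 at a = 9.09: Pa²(3L − a)/(6EI) = 40250/EI
  δ_0 = 43996/EI
Flexibility coefficient — unit upward force at B: δ_{BB} = L³/(3EI) = 343.4/EI.
Compatibility at B: δ_0 − R_B·δ_{BB} = 0, so R_B = 43996/343.4 = 128.1 kN.

R_B = 128.1 kN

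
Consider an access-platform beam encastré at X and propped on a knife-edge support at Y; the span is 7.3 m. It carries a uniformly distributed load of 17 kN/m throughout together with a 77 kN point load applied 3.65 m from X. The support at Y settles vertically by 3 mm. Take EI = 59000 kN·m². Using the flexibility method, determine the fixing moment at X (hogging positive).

Remove the prop at Y; the released (primary) structure is a cantilever built in at X.
Free-end deflection of the primary structure under the applied loading (downward +):
  UDL 17: wL⁴/(8EI) = 6035/EI
  point load 77 at a = 3.65: Pa²(3L − a)/(6EI) = 3120/EI
  δ_0 = 9155/EI
Flexibility coefficient — unit upward force at Y: δ_{YY} = L³/(3EI) = 129.7/EI.
With EI = 59000 kN·m²: δ_0 = 0.15517 m and δ_{YY} = 0.002198 m/kN.
Compatibility — the beam at Y must follow the support down by 0.003 m: δ_0 − R_Y·δ_{YY} = 0.003, so R_Y = (0.15517 − 0.003)/0.002198 = 69.24 kN.
Moment equilibrium about X: M_X = Σ(load moments about X) − R_Y·L = 734 − 69.24×7.3 = 228.6 kN·m.

M_X = 228.6 kN·m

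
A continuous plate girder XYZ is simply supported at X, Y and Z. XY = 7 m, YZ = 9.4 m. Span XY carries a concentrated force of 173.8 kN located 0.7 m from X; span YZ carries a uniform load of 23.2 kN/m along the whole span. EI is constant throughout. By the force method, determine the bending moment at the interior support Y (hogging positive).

M_Y = 172.6 kN·m

Take M_Y as the redundant. Released structure: two simple spans XY and YZ with a hinge at Y.
Discontinuity in slope at Y on the released structure — sum the simple-span end rotations:
  span XY: point load 173.8 at a = 0.7: Pab(L + a)/(6LEI) = 140.5/EI
  span YZ: UDL 23.2: wL³/(24EI) = 802.9/EI
  relative rotation θ_0 = (140.5 + 802.9)/EI = 943.4/EI
A unit hogging moment at Y produces rotation L₁/(3EI) + L₂/(3EI) = 5.467/EI.
Slope continuity at Y: θ_0 = M_Y·5.467/EI, so M_Y = 943.4/5.467 = 172.6 kN·m (hogging).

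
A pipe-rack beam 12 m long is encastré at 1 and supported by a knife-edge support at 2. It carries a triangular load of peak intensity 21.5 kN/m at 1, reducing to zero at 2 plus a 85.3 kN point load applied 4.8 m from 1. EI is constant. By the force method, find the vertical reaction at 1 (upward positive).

Release the roller at 2. Primary structure: cantilever fixed at 1.
Deflection at 2 on the released cantilever, summing each load's contribution:
  triangular load, peak 21.5 at the fixed end: w₀L⁴/(30EI) = 14861/EI
  point load 85.3 at a = 4.8: Pa²(3L − a)/(6EI) = 10220/EI
  δ_0 = 25080/EI
Tip deflection under a unit load at 2: L³/(3EI) = 576/EI.
The prop prevents deflection at 2: R_2 = δ_0/δ_{22} = 25080/576 = 43.54 kN.
Vertical equilibrium: R_1 = ΣP − R_2 = 214.3 − 43.54 = 170.8 kN.

R_1 = 170.8 kN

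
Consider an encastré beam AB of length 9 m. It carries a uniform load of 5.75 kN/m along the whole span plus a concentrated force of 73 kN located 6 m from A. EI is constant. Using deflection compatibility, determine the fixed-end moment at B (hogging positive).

Take the two fixed-end moments M_A, M_B as redundants; the released structure is the simple span AB.
Simple-span end rotations at A and B under the given loads:
  at A: UDL 5.75: wL³/(24EI) = 174.7/EI
  at B: UDL 5.75: wL³/(24EI) = 174.7/EI
  at A: point load 73 at a = 6: Pab(L + b)/(6LEI) = 292/EI
  at B: point load 73 at a = 6: Pab(L + a)/(6LEI) = 365/EI
  θ_A0 = 466.7/EI,  θ_B0 = 539.7/EI
Flexibility coefficients: a unit moment at one end gives L/(3EI) there and L/(6EI) at the far end, so f₁₁ = f₂₂ = 3/EI and f₁₂ = f₂₁ = 1.5/EI.
Compatibility — zero rotation at each built-in end:
  3 M_A + 1.5 M_B = 466.7
  1.5 M_A + 3 M_B = 539.7
Solving the pair gives M_A = 87.48 kN·m and M_B = 136.1 kN·m (hogging).

M_B = 136.1 kN·m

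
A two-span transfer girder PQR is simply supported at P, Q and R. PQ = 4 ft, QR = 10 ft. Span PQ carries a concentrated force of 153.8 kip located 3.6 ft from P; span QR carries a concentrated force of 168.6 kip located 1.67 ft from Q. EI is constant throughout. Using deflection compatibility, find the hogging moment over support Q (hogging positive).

M_Q = 168.6 kip·ft

Take M_Q as the redundant. Released structure: two simple spans PQ and QR with a hinge at Q.
Discontinuity in slope at Q on the released structure — sum the simple-span end rotations:
  span PQ: point load 153.8 at a = 3.6: Pab(L + a)/(6LEI) = 70.13/EI
  span QR: point load 168.6 at a = 1.67: Pab(L + b)/(6LEI) = 716.5/EI
  relative rotation θ_0 = (70.13 + 716.5)/EI = 786.7/EI
A unit hogging moment at Q produces rotation L₁/(3EI) + L₂/(3EI) = 4.667/EI.
Slope continuity at Q: θ_0 = M_Q·4.667/EI, so M_Q = 786.7/4.667 = 168.6 kip·ft (hogging).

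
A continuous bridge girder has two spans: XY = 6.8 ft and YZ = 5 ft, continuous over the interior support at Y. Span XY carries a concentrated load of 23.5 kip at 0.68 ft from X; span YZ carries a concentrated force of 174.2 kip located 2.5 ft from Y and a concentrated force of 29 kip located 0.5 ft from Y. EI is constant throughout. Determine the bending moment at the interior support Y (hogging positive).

M_Y = 79.01 kip·ft

Insert a hinge at Y; M_Y is the redundant, and each span becomes simply supported.
End slopes at the hinge Y, treating each span as simply supported:
  span XY: point load 23.5 at a = 0.68: Pab(L + a)/(6LEI) = 17.93/EI
  span YZ: point load 174.2 at a = 2.5: Pab(L + b)/(6LEI) = 272.2/EI
  span YZ: point load 29 at a = 0.5: Pab(L + b)/(6LEI) = 20.66/EI
  relative rotation θ_0 = (17.93 + 292.9)/EI = 310.8/EI
A unit hogging moment at Y produces rotation L₁/(3EI) + L₂/(3EI) = 3.933/EI.
Compatibility: M_Y·(L₁+L₂)/(3EI) = θ_0, giving M_Y = 79.01 kip·ft (hogging).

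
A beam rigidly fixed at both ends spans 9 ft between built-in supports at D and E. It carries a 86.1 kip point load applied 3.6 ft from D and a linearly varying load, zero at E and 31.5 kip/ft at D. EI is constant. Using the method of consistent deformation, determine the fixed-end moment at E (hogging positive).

M_E = 159.4 kip·ft

Release both end moments; the primary structure is a simply-supported span DE with redundants M_D and M_E.
On the primary (simply-supported) span, the end slopes from the loading are:
  at D: point load 86.1 at a = 3.6: Pab(L + b)/(6LEI) = 446.3/EI
  at E: point load 86.1 at a = 3.6: Pab(L + a)/(6LEI) = 390.5/EI
  at D: triangular load, peak 31.5: w₀L³/(45EI) = 510.3/EI
  at E: triangular load, peak 31.5: 7w₀L³/(360EI) = 446.5/EI
  θ_D0 = 956.6/EI,  θ_E0 = 837.1/EI
Flexibility coefficients: a unit moment at one end gives L/(3EI) there and L/(6EI) at the far end, so f₁₁ = f₂₂ = 3/EI and f₁₂ = f₂₁ = 1.5/EI.
Compatibility — zero rotation at each built-in end:
  3 M_D + 1.5 M_E = 956.6
  1.5 M_D + 3 M_E = 837.1
Solving the pair gives M_D = 239.2 kip·ft and M_E = 159.4 kip·ft (hogging).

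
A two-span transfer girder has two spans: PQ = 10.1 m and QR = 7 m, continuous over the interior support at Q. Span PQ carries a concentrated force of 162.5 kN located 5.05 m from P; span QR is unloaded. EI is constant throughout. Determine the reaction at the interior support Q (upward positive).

Release continuity at Q by inserting a hinge; the redundant is the internal moment M_Q. The primary structure is two simply-supported spans PQ and QR.
Rotations at Q on the released spans (each span's end-slope, ×1/EI):
  span PQ: point load 162.5 at a = 5.05: Pab(L + a)/(6LEI) = 1036/EI
  relative rotation θ_0 = (1036 + 0)/EI = 1036/EI
A unit hogging moment at Q produces rotation L₁/(3EI) + L₂/(3EI) = 5.7/EI.
Slope continuity at Q: θ_0 = M_Q·5.7/EI, so M_Q = 1036/5.7 = 181.8 kN·m (hogging).
Span PQ, ΣM about P with M_Q applied at Q: R_Q^{PQ}·10.1 = 820.6 + 181.8, so R_Q^{PQ} = 99.25 kN and R_P = 162.5 − 99.25 = 63.25 kN.
Span QR, ΣM about R: R_Q^{QR}·7 = 0 + 181.8, so R_Q^{QR} = 25.97 kN and R_R = 0 − 25.97 = -25.97 kN.
R_Q = 99.25 + 25.97 = 125.2 kN.

R_Q = 125.2 kN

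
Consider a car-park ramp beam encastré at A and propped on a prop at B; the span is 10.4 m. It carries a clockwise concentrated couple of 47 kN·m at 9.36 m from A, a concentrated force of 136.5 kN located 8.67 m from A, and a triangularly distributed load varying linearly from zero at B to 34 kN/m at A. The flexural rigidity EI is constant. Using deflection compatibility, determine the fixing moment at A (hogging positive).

M_A = 337.2 kN·m

Take the reaction at B as the redundant and release it; the primary structure is a cantilever fixed at A.
Primary-structure tip deflection at B by superposition:
  clockwise couple 47 at a = 9.36: M₀a(2L − a)/(2EI) = 2516/EI
  point load 136.5 at a = 8.67: Pa²(3L − a)/(6EI) = 38528/EI
  triangular load, peak 34 at the fixed end: w₀L⁴/(30EI) = 13258/EI
  δ_0 = 54303/EI
Tip deflection under a unit load at B: L³/(3EI) = 375/EI.
The prop prevents deflection at B: R_B = δ_0/δ_{BB} = 54303/375 = 144.8 kN.
Moment equilibrium about A: M_A = Σ(load moments about A) − R_B·L = 1843 − 144.8×10.4 = 337.2 kN·m.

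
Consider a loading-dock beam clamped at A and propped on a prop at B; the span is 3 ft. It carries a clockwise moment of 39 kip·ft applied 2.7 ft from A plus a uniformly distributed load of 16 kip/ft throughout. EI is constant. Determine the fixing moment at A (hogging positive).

M_A = -0.915 kip·ft

Release the roller at B. Primary structure: cantilever fixed at A.
Primary-structure tip deflection at B by superposition:
  clockwise couple 39 at a = 2.7: M₀a(2L − a)/(2EI) = 173.7/EI
  UDL 16: wL⁴/(8EI) = 162/EI
  δ_0 = 335.7/EI
Flexibility coefficient — unit upward force at B: δ_{BB} = L³/(3EI) = 9/EI.
Compatibility at B: δ_0 − R_B·δ_{BB} = 0, so R_B = 335.7/9 = 37.3 kip.
Moment equilibrium about A: M_A = Σ(load moments about A) − R_B·L = 111 − 37.3×3 = -0.915 kip·ft.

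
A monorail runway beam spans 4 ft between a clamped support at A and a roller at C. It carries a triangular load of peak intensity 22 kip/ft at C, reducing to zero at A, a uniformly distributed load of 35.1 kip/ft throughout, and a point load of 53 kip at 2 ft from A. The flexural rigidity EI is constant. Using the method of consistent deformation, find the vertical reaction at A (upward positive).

Take the reaction at C as the redundant and release it; the primary structure is a cantilever fixed at A.
Deflection at C on the released cantilever, summing each load's contribution:
  triangular load, peak 22 at the free end: 11w₀L⁴/(120EI) = 516.3/EI
  UDL 35.1: wL⁴/(8EI) = 1123/EI
  point load 53 at a = 2: Pa²(3L − a)/(6EI) = 353.3/EI
  δ_0 = 1993/EI
Tip deflection under a unit load at C: L³/(3EI) = 21.33/EI.
The prop prevents deflection at C: R_C = δ_0/δ_{CC} = 1993/21.33 = 93.41 kip.
Vertical equilibrium: R_A = ΣP − R_C = 237.4 − 93.41 = 144 kip.

R_A = 144 kip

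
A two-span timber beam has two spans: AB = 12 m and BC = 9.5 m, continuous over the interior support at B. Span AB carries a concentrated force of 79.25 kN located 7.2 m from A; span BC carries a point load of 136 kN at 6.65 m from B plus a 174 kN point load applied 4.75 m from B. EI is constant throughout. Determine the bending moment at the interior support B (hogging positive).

M_B = 316.8 kN·m

Take M_B as the redundant. Released structure: two simple spans AB and BC with a hinge at B.
Rotations at B on the released spans (each span's end-slope, ×1/EI):
  span AB: point load 79.25 at a = 7.2: Pab(L + a)/(6LEI) = 730.4/EI
  span BC: point load 136 at a = 6.65: Pab(L + b)/(6LEI) = 558.5/EI
  span BC: point load 174 at a = 4.75: Pab(L + b)/(6LEI) = 981.5/EI
  relative rotation θ_0 = (730.4 + 1540)/EI = 2270/EI
A unit hogging moment at B produces rotation L₁/(3EI) + L₂/(3EI) = 7.167/EI.
Slope continuity at B: θ_0 = M_B·7.167/EI, so M_B = 2270/7.167 = 316.8 kN·m (hogging).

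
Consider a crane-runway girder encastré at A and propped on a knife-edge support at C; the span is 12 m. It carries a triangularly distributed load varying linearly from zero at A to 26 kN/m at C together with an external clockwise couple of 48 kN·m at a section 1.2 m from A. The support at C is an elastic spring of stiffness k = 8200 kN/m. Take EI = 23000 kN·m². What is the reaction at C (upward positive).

R_C = 86.52 kN

Release the roller at C. Primary structure: cantilever fixed at A.
Deflection at C on the released cantilever, summing each load's contribution:
  triangular load, peak 26 at the free end: 11w₀L⁴/(120EI) = 49421/EI
  clockwise couple 48 at a = 1.2: M₀a(2L − a)/(2EI) = 656.6/EI
  δ_0 = 50077/EI
Flexibility coefficient — unit upward force at C: δ_{CC} = L³/(3EI) = 576/EI.
With EI = 23000 kN·m²: δ_0 = 2.1773 m and δ_{CC} = 0.025043 m/kN.
Compatibility — the spring shortens by R_C/k under the reaction it provides: δ_0 − R_C·δ_{CC} = R_C/k. With 1/k = 0.000122 m/kN, R_C = δ_0 / (δ_{CC} + 1/k) = 2.1773 / (0.025043 + 0.000122) = 86.52 kN.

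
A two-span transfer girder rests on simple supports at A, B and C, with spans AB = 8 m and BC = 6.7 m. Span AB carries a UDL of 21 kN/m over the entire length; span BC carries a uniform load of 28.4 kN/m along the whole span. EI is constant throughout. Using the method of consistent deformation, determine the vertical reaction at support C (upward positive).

R_C = 70.65 kN

Release continuity at B by inserting a hinge; the redundant is the internal moment M_B. The primary structure is two simply-supported spans AB and BC.
Discontinuity in slope at B on the released structure — sum the simple-span end rotations:
  span AB: UDL 21: wL³/(24EI) = 448/EI
  span BC: UDL 28.4: wL³/(24EI) = 355.9/EI
  relative rotation θ_0 = (448 + 355.9)/EI = 803.9/EI
A unit hogging moment at B produces rotation L₁/(3EI) + L₂/(3EI) = 4.9/EI.
Slope continuity at B: θ_0 = M_B·4.9/EI, so M_B = 803.9/4.9 = 164.1 kN·m (hogging).
Span BC, ΣM about C: R_B^{BC}·6.7 = 637.4 + 164.1, so R_B^{BC} = 119.6 kN and R_C = 190.3 − 119.6 = 70.65 kN.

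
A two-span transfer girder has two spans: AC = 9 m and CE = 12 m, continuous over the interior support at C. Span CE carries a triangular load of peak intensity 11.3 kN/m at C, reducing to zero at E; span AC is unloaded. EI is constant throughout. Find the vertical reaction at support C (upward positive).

R_C = 57.25 kN

Release continuity at C by inserting a hinge; the redundant is the internal moment M_C. The primary structure is two simply-supported spans AC and CE.
Discontinuity in slope at C on the released structure — sum the simple-span end rotations:
  span CE: triangular load, peak 11.3: w₀L³/(45EI) = 433.9/EI
  relative rotation θ_0 = (0 + 433.9)/EI = 433.9/EI
A unit hogging moment at C produces rotation L₁/(3EI) + L₂/(3EI) = 7/EI.
Compatibility: M_C·(L₁+L₂)/(3EI) = θ_0, giving M_C = 61.99 kN·m (hogging).
Span AC, ΣM about A with M_C applied at C: R_C^{AC}·9 = 0 + 61.99, so R_C^{AC} = 6.888 kN and R_A = 0 − 6.888 = -6.888 kN.
Span CE, ΣM about E: R_C^{CE}·12 = 542.4 + 61.99, so R_C^{CE} = 50.37 kN and R_E = 67.8 − 50.37 = 17.43 kN.
R_C = 6.888 + 50.37 = 57.25 kN.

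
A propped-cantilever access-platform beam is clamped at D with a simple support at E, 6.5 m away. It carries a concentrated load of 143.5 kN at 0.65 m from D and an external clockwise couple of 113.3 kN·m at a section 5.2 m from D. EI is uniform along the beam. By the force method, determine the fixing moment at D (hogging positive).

Remove the prop at E; the released (primary) structure is a cantilever built in at D.
Primary-structure tip deflection at E by superposition:
  point load 143.5 at a = 0.65: Pa²(3L − a)/(6EI) = 190.5/EI
  clockwise couple 113.3 at a = 5.2: M₀a(2L − a)/(2EI) = 2298/EI
  δ_0 = 2488/EI
Flexibility coefficient — unit upward force at E: δ_{EE} = L³/(3EI) = 91.54/EI.
Compatibility at E: δ_0 − R_E·δ_{EE} = 0, so R_E = 2488/91.54 = 27.18 kN.
Moment equilibrium about D: M_D = Σ(load moments about D) − R_E·L = 206.6 − 27.18×6.5 = 29.9 kN·m.

M_D = 29.9 kN·m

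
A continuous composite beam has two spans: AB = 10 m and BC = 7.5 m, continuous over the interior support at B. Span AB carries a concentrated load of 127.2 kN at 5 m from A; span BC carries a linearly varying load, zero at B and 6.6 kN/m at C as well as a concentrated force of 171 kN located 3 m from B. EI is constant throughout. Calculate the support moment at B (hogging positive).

Insert a hinge at B; M_B is the redundant, and each span becomes simply supported.
Discontinuity in slope at B on the released structure — sum the simple-span end rotations:
  span AB: point load 127.2 at a = 5: Pab(L + a)/(6LEI) = 795/EI
  span BC: triangular load, peak 6.6: 7w₀L³/(360EI) = 54.14/EI
  span BC: point load 171 at a = 3: Pab(L + b)/(6LEI) = 615.6/EI
  relative rotation θ_0 = (795 + 669.7)/EI = 1465/EI
A unit hogging moment at B produces rotation L₁/(3EI) + L₂/(3EI) = 5.833/EI.
Slope continuity at B: θ_0 = M_B·5.833/EI, so M_B = 1465/5.833 = 251.1 kN·m (hogging).

M_B = 251.1 kN·m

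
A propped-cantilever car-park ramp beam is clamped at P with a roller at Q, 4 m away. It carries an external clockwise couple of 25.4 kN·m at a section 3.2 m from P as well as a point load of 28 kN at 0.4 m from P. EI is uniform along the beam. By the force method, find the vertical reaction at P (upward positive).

R_P = 18.45 kN

Choose R_Q as the redundant. The primary structure is the cantilever fixed at P.
Primary-structure tip deflection at Q by superposition:
  clockwise couple 25.4 at a = 3.2: M₀a(2L − a)/(2EI) = 195.1/EI
  point load 28 at a = 0.4: Pa²(3L − a)/(6EI) = 8.661/EI
  δ_0 = 203.7/EI
Flexibility coefficient — unit upward force at Q: δ_{QQ} = L³/(3EI) = 21.33/EI.
The prop prevents deflection at Q: R_Q = δ_0/δ_{QQ} = 203.7/21.33 = 9.55 kN.
Vertical equilibrium: R_P = ΣP − R_Q = 28 − 9.55 = 18.45 kN.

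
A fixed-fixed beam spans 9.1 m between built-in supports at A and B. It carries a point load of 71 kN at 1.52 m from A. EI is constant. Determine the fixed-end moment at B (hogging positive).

M_B = 15.02 kN·m

Release both end moments; the primary structure is a simply-supported span AB with redundants M_A and M_B.
On the primary (simply-supported) span, the end slopes from the loading are:
  at A: point load 71 at a = 1.52: Pab(L + b)/(6LEI) = 249.9/EI
  at B: point load 71 at a = 1.52: Pab(L + a)/(6LEI) = 159.1/EI
  θ_A0 = 249.9/EI,  θ_B0 = 159.1/EI
Flexibility coefficients: a unit moment at one end gives L/(3EI) there and L/(6EI) at the far end, so f₁₁ = f₂₂ = 3.033/EI and f₁₂ = f₂₁ = 1.517/EI.
Compatibility — zero rotation at each built-in end:
  3.033 M_A + 1.517 M_B = 249.9
  1.517 M_A + 3.033 M_B = 159.1
Solving the pair gives M_A = 74.88 kN·m and M_B = 15.02 kN·m (hogging).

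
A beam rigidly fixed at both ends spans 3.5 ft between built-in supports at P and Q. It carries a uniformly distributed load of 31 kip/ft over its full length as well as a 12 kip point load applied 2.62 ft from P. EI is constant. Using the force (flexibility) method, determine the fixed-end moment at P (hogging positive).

M_P = 33.63 kip·ft

Release both end moments; the primary structure is a simply-supported span PQ with redundants M_P and M_Q.
Simple-span end rotations at P and Q under the given loads:
  at P: UDL 31: wL³/(24EI) = 55.38/EI
  at Q: UDL 31: wL³/(24EI) = 55.38/EI
  at P: point load 12 at a = 2.62: Pab(L + b)/(6LEI) = 5.771/EI
  at Q: point load 12 at a = 2.62: Pab(L + a)/(6LEI) = 8.063/EI
  θ_P0 = 61.15/EI,  θ_Q0 = 63.44/EI
Flexibility coefficients: a unit moment at one end gives L/(3EI) there and L/(6EI) at the far end, so f₁₁ = f₂₂ = 1.167/EI and f₁₂ = f₂₁ = 0.5833/EI.
Compatibility — zero rotation at each built-in end:
  1.167 M_P + 0.5833 M_Q = 61.15
  0.5833 M_P + 1.167 M_Q = 63.44
Solving the pair gives M_P = 33.63 kip·ft and M_Q = 37.56 kip·ft (hogging).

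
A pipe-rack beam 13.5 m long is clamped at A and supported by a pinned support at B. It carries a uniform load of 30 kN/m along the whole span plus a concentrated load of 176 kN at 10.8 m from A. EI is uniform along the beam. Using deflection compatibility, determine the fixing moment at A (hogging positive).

Release the roller at B. Primary structure: cantilever fixed at A.
Free-end deflection of the primary structure under the applied loading (downward +):
  UDL 30: wL⁴/(8EI) = 124556/EI
  point load 176 at a = 10.8: Pa²(3L − a)/(6EI) = 101617/EI
  δ_0 = 226173/EI
Flexibility coefficient — unit upward force at B: δ_{BB} = L³/(3EI) = 820.1/EI.
The prop prevents deflection at B: R_B = δ_0/δ_{BB} = 226173/820.1 = 275.8 kN.
Moment equilibrium about A: M_A = Σ(load moments about A) − R_B·L = 4635 − 275.8×13.5 = 911.5 kN·m.

M_A = 911.5 kN·m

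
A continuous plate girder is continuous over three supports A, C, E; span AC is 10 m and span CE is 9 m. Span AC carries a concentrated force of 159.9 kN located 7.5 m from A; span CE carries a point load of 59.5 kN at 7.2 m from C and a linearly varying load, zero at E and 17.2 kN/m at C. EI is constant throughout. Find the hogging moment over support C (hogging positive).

Release continuity at C by inserting a hinge; the redundant is the internal moment M_C. The primary structure is two simply-supported spans AC and CE.
Discontinuity in slope at C on the released structure — sum the simple-span end rotations:
  span AC: point load 159.9 at a = 7.5: Pab(L + a)/(6LEI) = 874.5/EI
  span CE: point load 59.5 at a = 7.2: Pab(L + b)/(6LEI) = 154.2/EI
  span CE: triangular load, peak 17.2: w₀L³/(45EI) = 278.6/EI
  relative rotation θ_0 = (874.5 + 432.9)/EI = 1307/EI
A unit hogging moment at C produces rotation L₁/(3EI) + L₂/(3EI) = 6.333/EI.
Compatibility: M_C·(L₁+L₂)/(3EI) = θ_0, giving M_C = 206.4 kN·m (hogging).

M_C = 206.4 kN·m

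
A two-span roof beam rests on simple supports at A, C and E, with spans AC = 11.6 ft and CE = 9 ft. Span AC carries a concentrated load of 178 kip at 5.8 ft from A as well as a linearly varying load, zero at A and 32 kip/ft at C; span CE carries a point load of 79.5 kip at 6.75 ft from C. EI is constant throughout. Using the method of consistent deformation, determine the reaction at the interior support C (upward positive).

R_C = 314.7 kip

Insert a hinge at C; M_C is the redundant, and each span becomes simply supported.
Discontinuity in slope at C on the released structure — sum the simple-span end rotations:
  span AC: point load 178 at a = 5.8: Pab(L + a)/(6LEI) = 1497/EI
  span AC: triangular load, peak 32: w₀L³/(45EI) = 1110/EI
  span CE: point load 79.5 at a = 6.75: Pab(L + b)/(6LEI) = 251.5/EI
  relative rotation θ_0 = (2607 + 251.5)/EI = 2858/EI
A unit hogging moment at C produces rotation L₁/(3EI) + L₂/(3EI) = 6.867/EI.
Compatibility: M_C·(L₁+L₂)/(3EI) = θ_0, giving M_C = 416.3 kip·ft (hogging).
Span AC, ΣM about A with M_C applied at C: R_C^{AC}·11.6 = 2468 + 416.3, so R_C^{AC} = 248.6 kip and R_A = 363.6 − 248.6 = 115 kip.
Span CE, ΣM about E: R_C^{CE}·9 = 178.9 + 416.3, so R_C^{CE} = 66.13 kip and R_E = 79.5 − 66.13 = 13.37 kip.
R_C = 248.6 + 66.13 = 314.7 kip.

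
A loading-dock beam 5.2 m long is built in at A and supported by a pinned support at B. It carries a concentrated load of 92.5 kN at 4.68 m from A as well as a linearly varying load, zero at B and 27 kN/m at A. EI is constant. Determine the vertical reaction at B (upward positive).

Choose R_B as the redundant. The primary structure is the cantilever fixed at A.
Primary-structure tip deflection at B by superposition:
  point load 92.5 at a = 4.68: Pa²(3L − a)/(6EI) = 3687/EI
  triangular load, peak 27 at the fixed end: w₀L⁴/(30EI) = 658/EI
  δ_0 = 4345/EI
Flexibility coefficient — unit upward force at B: δ_{BB} = L³/(3EI) = 46.87/EI.
Compatibility at B: δ_0 − R_B·δ_{BB} = 0, so R_B = 4345/46.87 = 92.71 kN.

R_B = 92.71 kN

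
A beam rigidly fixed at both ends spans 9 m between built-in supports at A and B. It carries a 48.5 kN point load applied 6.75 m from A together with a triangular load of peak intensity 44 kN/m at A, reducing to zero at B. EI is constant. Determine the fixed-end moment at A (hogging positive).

M_A = 198.7 kN·m

Take the two fixed-end moments M_A, M_B as redundants; the released structure is the simple span AB.
End rotations of the released simple span under the applied load (×1/EI):
  at A: point load 48.5 at a = 6.75: Pab(L + b)/(6LEI) = 153.5/EI
  at B: point load 48.5 at a = 6.75: Pab(L + a)/(6LEI) = 214.8/EI
  at A: triangular load, peak 44: w₀L³/(45EI) = 712.8/EI
  at B: triangular load, peak 44: 7w₀L³/(360EI) = 623.7/EI
  θ_A0 = 866.3/EI,  θ_B0 = 838.5/EI
Flexibility coefficients: a unit moment at one end gives L/(3EI) there and L/(6EI) at the far end, so f₁₁ = f₂₂ = 3/EI and f₁₂ = f₂₁ = 1.5/EI.
Compatibility — zero rotation at each built-in end:
  3 M_A + 1.5 M_B = 866.3
  1.5 M_A + 3 M_B = 838.5
Solving the pair gives M_A = 198.7 kN·m and M_B = 180.2 kN·m (hogging).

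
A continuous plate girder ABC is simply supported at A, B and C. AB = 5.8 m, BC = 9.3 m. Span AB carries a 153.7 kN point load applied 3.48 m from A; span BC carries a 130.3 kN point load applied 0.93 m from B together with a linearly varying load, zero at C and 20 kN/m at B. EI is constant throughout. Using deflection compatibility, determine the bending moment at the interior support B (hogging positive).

Insert a hinge at B; M_B is the redundant, and each span becomes simply supported.
Discontinuity in slope at B on the released structure — sum the simple-span end rotations:
  span AB: point load 153.7 at a = 3.48: Pab(L + a)/(6LEI) = 330.9/EI
  span BC: point load 130.3 at a = 0.93: Pab(L + b)/(6LEI) = 321.2/EI
  span BC: triangular load, peak 20: w₀L³/(45EI) = 357.5/EI
  relative rotation θ_0 = (330.9 + 678.7)/EI = 1010/EI
A unit hogging moment at B produces rotation L₁/(3EI) + L₂/(3EI) = 5.033/EI.
Slope continuity at B: θ_0 = M_B·5.033/EI, so M_B = 1010/5.033 = 200.6 kN·m (hogging).

M_B = 200.6 kN·m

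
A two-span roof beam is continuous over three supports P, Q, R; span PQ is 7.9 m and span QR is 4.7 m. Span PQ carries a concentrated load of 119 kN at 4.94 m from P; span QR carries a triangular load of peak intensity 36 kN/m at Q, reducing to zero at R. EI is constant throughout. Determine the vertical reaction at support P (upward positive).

R_P = 27.88 kN

Release continuity at Q by inserting a hinge; the redundant is the internal moment M_Q. The primary structure is two simply-supported spans PQ and QR.
End slopes at the hinge Q, treating each span as simply supported:
  span PQ: point load 119 at a = 4.94: Pab(L + a)/(6LEI) = 471.4/EI
  span QR: triangular load, peak 36: w₀L³/(45EI) = 83.06/EI
  relative rotation θ_0 = (471.4 + 83.06)/EI = 554.4/EI
A unit hogging moment at Q produces rotation L₁/(3EI) + L₂/(3EI) = 4.2/EI.
Compatibility: M_Q·(L₁+L₂)/(3EI) = θ_0, giving M_Q = 132 kN·m (hogging).
Span PQ, ΣM about P with M_Q applied at Q: R_Q^{PQ}·7.9 = 587.9 + 132, so R_Q^{PQ} = 91.12 kN and R_P = 119 − 91.12 = 27.88 kN.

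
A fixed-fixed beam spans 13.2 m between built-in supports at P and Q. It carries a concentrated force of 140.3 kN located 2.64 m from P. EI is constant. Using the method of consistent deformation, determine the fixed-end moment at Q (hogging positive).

M_Q = 59.26 kN·m

Release both end moments; the primary structure is a simply-supported span PQ with redundants M_P and M_Q.
On the primary (simply-supported) span, the end slopes from the loading are:
  at P: point load 140.3 at a = 2.64: Pab(L + b)/(6LEI) = 1173/EI
  at Q: point load 140.3 at a = 2.64: Pab(L + a)/(6LEI) = 782.3/EI
  θ_P0 = 1173/EI,  θ_Q0 = 782.3/EI
Flexibility coefficients: a unit moment at one end gives L/(3EI) there and L/(6EI) at the far end, so f₁₁ = f₂₂ = 4.4/EI and f₁₂ = f₂₁ = 2.2/EI.
Compatibility — zero rotation at each built-in end:
  4.4 M_P + 2.2 M_Q = 1173
  2.2 M_P + 4.4 M_Q = 782.3
Solving the pair gives M_P = 237.1 kN·m and M_Q = 59.26 kN·m (hogging).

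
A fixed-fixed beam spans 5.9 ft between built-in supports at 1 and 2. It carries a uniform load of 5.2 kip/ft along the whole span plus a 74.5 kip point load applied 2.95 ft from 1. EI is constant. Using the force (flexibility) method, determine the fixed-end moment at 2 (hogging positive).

M_2 = 70.03 kip·ft

Take the two fixed-end moments M_1, M_2 as redundants; the released structure is the simple span 12.
End rotations of the released simple span under the applied load (×1/EI):
  at 1: UDL 5.2: wL³/(24EI) = 44.5/EI
  at 2: UDL 5.2: wL³/(24EI) = 44.5/EI
  at 1: point load 74.5 at a = 2.95: Pab(L + b)/(6LEI) = 162.1/EI
  at 2: point load 74.5 at a = 2.95: Pab(L + a)/(6LEI) = 162.1/EI
  θ_10 = 206.6/EI,  θ_20 = 206.6/EI
Flexibility coefficients: a unit moment at one end gives L/(3EI) there and L/(6EI) at the far end, so f₁₁ = f₂₂ = 1.967/EI and f₁₂ = f₂₁ = 0.9833/EI.
Compatibility — zero rotation at each built-in end:
  1.967 M_1 + 0.9833 M_2 = 206.6
  0.9833 M_1 + 1.967 M_2 = 206.6
Solving the pair gives M_1 = 70.03 kip·ft and M_2 = 70.03 kip·ft (hogging).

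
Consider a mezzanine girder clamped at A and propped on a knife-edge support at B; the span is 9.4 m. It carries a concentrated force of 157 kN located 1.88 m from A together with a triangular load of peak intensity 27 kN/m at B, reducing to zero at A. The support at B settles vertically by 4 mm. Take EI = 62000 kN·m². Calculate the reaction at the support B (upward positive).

R_B = 77.69 kN

Choose R_B as the redundant. The primary structure is the cantilever fixed at A.
Free-end deflection of the primary structure under the applied loading (downward +):
  point load 157 at a = 1.88: Pa²(3L − a)/(6EI) = 2434/EI
  triangular load, peak 27 at the free end: 11w₀L⁴/(120EI) = 19324/EI
  δ_0 = 21758/EI
Flexibility coefficient — unit upward force at B: δ_{BB} = L³/(3EI) = 276.9/EI.
With EI = 62000 kN·m²: δ_0 = 0.35093 m and δ_{BB} = 0.004466 m/kN.
Compatibility — the beam at B must follow the support down by 0.004 m: δ_0 − R_B·δ_{BB} = 0.004, so R_B = (0.35093 − 0.004)/0.004466 = 77.69 kN.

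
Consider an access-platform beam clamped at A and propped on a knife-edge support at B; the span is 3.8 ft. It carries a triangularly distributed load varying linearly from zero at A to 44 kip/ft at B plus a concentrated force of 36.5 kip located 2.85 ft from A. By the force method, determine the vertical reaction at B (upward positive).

R_B = 69.08 kip

Remove the prop at B; the released (primary) structure is a cantilever built in at A.
Free-end deflection of the primary structure under the applied loading (downward +):
  triangular load, peak 44 at the free end: 11w₀L⁴/(120EI) = 841/EI
  point load 36.5 at a = 2.85: Pa²(3L − a)/(6EI) = 422.5/EI
  δ_0 = 1263/EI
Flexibility coefficient — unit upward force at B: δ_{BB} = L³/(3EI) = 18.29/EI.
Compatibility at B: δ_0 − R_B·δ_{BB} = 0, so R_B = 1263/18.29 = 69.08 kip.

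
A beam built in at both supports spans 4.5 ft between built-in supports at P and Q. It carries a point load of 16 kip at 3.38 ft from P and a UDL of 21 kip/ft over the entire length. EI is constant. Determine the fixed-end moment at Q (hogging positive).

M_Q = 45.55 kip·ft

Take the two fixed-end moments M_P, M_Q as redundants; the released structure is the simple span PQ.
Simple-span end rotations at P and Q under the given loads:
  at P: point load 16 at a = 3.38: Pab(L + b)/(6LEI) = 12.61/EI
  at Q: point load 16 at a = 3.38: Pab(L + a)/(6LEI) = 17.68/EI
  at P: UDL 21: wL³/(24EI) = 79.73/EI
  at Q: UDL 21: wL³/(24EI) = 79.73/EI
  θ_P0 = 92.34/EI,  θ_Q0 = 97.41/EI
Flexibility coefficients: a unit moment at one end gives L/(3EI) there and L/(6EI) at the far end, so f₁₁ = f₂₂ = 1.5/EI and f₁₂ = f₂₁ = 0.75/EI.
Compatibility — zero rotation at each built-in end:
  1.5 M_P + 0.75 M_Q = 92.34
  0.75 M_P + 1.5 M_Q = 97.41
Solving the pair gives M_P = 38.79 kip·ft and M_Q = 45.55 kip·ft (hogging).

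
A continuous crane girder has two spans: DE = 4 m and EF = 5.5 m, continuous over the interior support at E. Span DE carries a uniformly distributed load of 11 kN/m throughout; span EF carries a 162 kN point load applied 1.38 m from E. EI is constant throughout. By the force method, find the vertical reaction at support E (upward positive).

R_E = 184 kN

Insert a hinge at E; M_E is the redundant, and each span becomes simply supported.
Discontinuity in slope at E on the released structure — sum the simple-span end rotations:
  span DE: UDL 11: wL³/(24EI) = 29.33/EI
  span EF: point load 162 at a = 1.38: Pab(L + b)/(6LEI) = 268.5/EI
  relative rotation θ_0 = (29.33 + 268.5)/EI = 297.8/EI
A unit hogging moment at E produces rotation L₁/(3EI) + L₂/(3EI) = 3.167/EI.
Compatibility: M_E·(L₁+L₂)/(3EI) = θ_0, giving M_E = 94.05 kN·m (hogging).
Span DE, ΣM about D with M_E applied at E: R_E^{DE}·4 = 88 + 94.05, so R_E^{DE} = 45.51 kN and R_D = 44 − 45.51 = -1.514 kN.
Span EF, ΣM about F: R_E^{EF}·5.5 = 667.4 + 94.05, so R_E^{EF} = 138.5 kN and R_F = 162 − 138.5 = 23.55 kN.
R_E = 45.51 + 138.5 = 184 kN.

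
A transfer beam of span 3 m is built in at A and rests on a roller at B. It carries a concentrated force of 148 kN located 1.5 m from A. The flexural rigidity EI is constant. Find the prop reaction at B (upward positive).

Take the reaction at B as the redundant and release it; the primary structure is a cantilever fixed at A.
Free-end deflection of the primary structure under the applied loading (downward +):
  point load 148 at a = 1.5: Pa²(3L − a)/(6EI) = 416.2/EI
Flexibility coefficient — unit upward force at B: δ_{BB} = L³/(3EI) = 9/EI.
The prop prevents deflection at B: R_B = δ_0/δ_{BB} = 416.2/9 = 46.25 kN.

R_B = 46.25 kN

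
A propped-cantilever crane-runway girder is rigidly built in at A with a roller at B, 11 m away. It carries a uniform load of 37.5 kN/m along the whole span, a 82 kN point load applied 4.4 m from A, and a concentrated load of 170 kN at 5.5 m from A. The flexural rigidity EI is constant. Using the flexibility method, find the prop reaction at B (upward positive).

R_B = 224.9 kN

Remove the prop at B; the released (primary) structure is a cantilever built in at A.
Free-end deflection of the primary structure under the applied loading (downward +):
  UDL 37.5: wL⁴/(8EI) = 68630/EI
  point load 82 at a = 4.4: Pa²(3L − a)/(6EI) = 7567/EI
  point load 170 at a = 5.5: Pa²(3L − a)/(6EI) = 23570/EI
  δ_0 = 99767/EI
Tip deflection under a unit load at B: L³/(3EI) = 443.7/EI.
Compatibility at B: δ_0 − R_B·δ_{BB} = 0, so R_B = 99767/443.7 = 224.9 kN.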